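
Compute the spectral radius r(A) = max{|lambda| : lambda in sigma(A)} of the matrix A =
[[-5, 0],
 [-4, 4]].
r(A) = 5

The eigenvalues of A are the roots of its characteristic polynomial. With M = A (coefficients from the trace and determinant):
  p(λ) = det(λ I - M) = λ^2 + λ - 20.
For λ^2 + λ - 20 the discriminant is 81. It is a perfect square (9^2), so the roots are rational: λ = (-1 ± 9)/2 = 4, -5.
Thus the eigenvalues (to 4 decimals) are 4 (modulus 4); -5 (modulus 5). The spectral radius is the largest modulus: r(A) = 5. (Cross-check: r(A) ≤ ||A||_2 ≈ 6.986; equality holds whenever A is normal, though it can also hold for some non-normal A.)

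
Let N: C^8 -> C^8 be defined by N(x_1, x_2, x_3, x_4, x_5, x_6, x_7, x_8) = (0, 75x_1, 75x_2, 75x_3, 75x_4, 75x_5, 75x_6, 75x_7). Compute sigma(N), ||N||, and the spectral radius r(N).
sigma(N) = {0}; ||N|| = 75; r(N) = 0. (N is nilpotent with N^8 = 0.)

On C^8, N is a strictly lower-triangular matrix with 75 on the subdiagonal and zeros elsewhere, so its characteristic polynomial is lambda^8 and every eigenvalue is 0: sigma(N) = {0}. For the operator norm, N e_i = 75e_{i+1} for i = 1, ..., 7 and N e_8 = 0, so the singular values of N are 75 (with multiplicity 7) and 0; hence ||N|| = 75. The spectral radius r(N) = max|lambda| = 0. Note ||N|| > r(N) — characteristic of non-normal nilpotent operators. Indeed N^8 = 0.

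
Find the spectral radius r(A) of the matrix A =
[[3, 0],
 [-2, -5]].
r(A) = 5

The eigenvalues of A are the roots of its characteristic polynomial. With M = A (coefficients from the trace and determinant):
  p(λ) = det(λ I - M) = λ^2 + 2λ - 15.
For λ^2 + 2λ - 15 the discriminant is 64. It is a perfect square (8^2), so the roots are rational: λ = (-2 ± 8)/2 = 3, -5.
Thus the eigenvalues (to 4 decimals) are 3 (modulus 3); -5 (modulus 5). The spectral radius is the largest modulus: r(A) = 5. (Cross-check: r(A) ≤ ||A||_2 ≈ 5.5373; equality holds whenever A is normal, though it can also hold for some non-normal A.)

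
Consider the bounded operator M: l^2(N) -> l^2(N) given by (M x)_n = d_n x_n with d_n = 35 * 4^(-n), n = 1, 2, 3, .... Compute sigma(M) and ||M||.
sigma(M) = {35 * 4^(-n) : n ≥ 1} ∪ {0}; ||M|| = 35/4

A bounded diagonal operator on l^2 with diagonal entries d_n has spectrum equal to the closure of {d_n : n ≥ 1}: every d_n is an eigenvalue (with eigenvector e_n), so {d_n} ⊂ sigma(M); the spectrum is closed, so its closure is too; and for lambda not in the closure, (M - lambda I) has bounded inverse (the diagonal entries 1/(d_n - lambda) are bounded). For our sequence d_n = 35 * 4^(-n), n = 1, 2, 3, ...:
  - {d_n} = {35 * 4^(-n) : n ≥ 1}; the only limit point is 0
  - closure = {35 * 4^(-n) : n ≥ 1} ∪ {0}
For the norm: a diagonal operator has ||M|| = sup_n |d_n|. Here d_n = 35 * 4^(-n) is positive and decreasing, so sup_n |d_n| = d_1 = 35/4. So ||M|| = 35/4.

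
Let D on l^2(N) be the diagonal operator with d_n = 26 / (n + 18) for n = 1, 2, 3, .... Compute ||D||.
||D|| = 26/19 (attained at n = 1)

For D diagonal, ||D|| = sup_n |d_n| = sup_n 26/(n + 18). This is positive and strictly decreasing in n, so the supremum is attained at n = 1: d_1 = 26/(1 + 18) = 26/19. Hence ||D|| = 26/19.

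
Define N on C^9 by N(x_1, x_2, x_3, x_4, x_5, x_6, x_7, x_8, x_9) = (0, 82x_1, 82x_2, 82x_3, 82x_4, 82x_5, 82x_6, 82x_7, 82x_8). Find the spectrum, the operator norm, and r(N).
sigma(N) = {0}; ||N|| = 82; r(N) = 0. (N is nilpotent with N^9 = 0.)

On C^9, N is a strictly lower-triangular matrix with 82 on the subdiagonal and zeros elsewhere, so its characteristic polynomial is lambda^9 and every eigenvalue is 0: sigma(N) = {0}. For the operator norm, N e_i = 82e_{i+1} for i = 1, ..., 8 and N e_9 = 0, so the singular values of N are 82 (with multiplicity 8) and 0; hence ||N|| = 82. The spectral radius r(N) = max|lambda| = 0. Note ||N|| > r(N) — characteristic of non-normal nilpotent operators. Indeed N^9 = 0.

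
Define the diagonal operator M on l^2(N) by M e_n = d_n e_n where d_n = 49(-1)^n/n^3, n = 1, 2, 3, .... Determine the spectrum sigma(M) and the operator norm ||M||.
sigma(M) = {49(-1)^n/n^3 : n ≥ 1} ∪ {0}; ||M|| = 49

A bounded diagonal operator on l^2 with diagonal entries d_n has spectrum equal to the closure of {d_n : n ≥ 1}: every d_n is an eigenvalue (with eigenvector e_n), so {d_n} ⊂ sigma(M); the spectrum is closed, so its closure is too; and for lambda not in the closure, (M - lambda I) has bounded inverse (the diagonal entries 1/(d_n - lambda) are bounded). For our sequence d_n = 49(-1)^n/n^3, n = 1, 2, 3, ...:
  - {d_n} = {49(-1)^n/n^3 : n ≥ 1}; the only limit point is 0
  - closure = {49(-1)^n/n^3 : n ≥ 1} ∪ {0}
For the norm: a diagonal operator has ||M|| = sup_n |d_n|. Here |d_n| = 49/n^3 is decreasing, so sup_n |d_n| = |d_1| = 49. So ||M|| = 49.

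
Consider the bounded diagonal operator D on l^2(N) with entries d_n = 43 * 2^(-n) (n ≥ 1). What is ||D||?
||D|| = 43/2 (attained at n = 1)

For D diagonal, ||D|| = sup_n |d_n|. The sequence d_n = 43 * 2^(-n) is positive and strictly decreasing (ratio 2^(-1) < 1), so the supremum is d_1 = 43/2. Hence ||D|| = 43/2.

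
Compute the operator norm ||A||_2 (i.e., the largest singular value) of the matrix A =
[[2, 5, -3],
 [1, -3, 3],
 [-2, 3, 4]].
||A||_2 ≈ 7.2488 (= sqrt(largest eigenvalue of A^T A))

||A||_2 = sigma_max(A) = sqrt(lambda_max(A^T A)). Form the symmetric matrix M = A^T A =
[[9, 1, -11],
 [1, 43, -12],
 [-11, -12, 34]].
Its characteristic polynomial (trace, sum of principal 2x2 minors, determinant of M give the coefficients) is
  p(λ) = det(λ I - M) = λ^3 - 86λ^2 + 1889λ - 6889.
No integer candidate from the rational root theorem (±divisors of 6889) is a root, so the roots are irrational. The cubic discriminant is Δ = 765155745 > 0, so there are three distinct real roots. p(4) = -645 and p(5) = 531 have opposite signs, so a root lies in (4, 5); Newton's method refines it to λ ≈ 4.5331. p(28) = 531 and p(29) = -45 have opposite signs, so a root lies in (28, 29); Newton's method refines it to λ ≈ 28.9219. p(52) = -597 and p(53) = 531 have opposite signs, so a root lies in (52, 53); Newton's method refines it to λ ≈ 52.545. Check (Vieta): the three roots sum to 86, matching tr M = 86.
So the eigenvalues of A^T A are ≈ 4.5331, 28.9219, 52.545 (all ≥ 0, as they must be for A^T A). The largest is λ_max ≈ 52.545, hence ||A||_2 = sqrt(λ_max) ≈ 7.2488.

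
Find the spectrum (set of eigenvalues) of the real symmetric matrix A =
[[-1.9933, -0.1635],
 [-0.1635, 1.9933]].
sigma(A) ≈ {-2, 2}

A is real symmetric, so its spectrum consists of real eigenvalues. Expanding the characteristic polynomial of the displayed matrix gives
  det(λ I - A) = p(λ) = λ^2 + (0)λ + (-4).
Solving p(λ) = 0 yields eigenvalues ≈ -2, 2. (A is shown rounded to 4 decimals, so these recover the underlying integer eigenvalues to within that precision.)
Verification: the trace of A = 0 equals the sum of eigenvalues 0, and det(A) ≈ -4.0000 matches the eigenvalue product -4.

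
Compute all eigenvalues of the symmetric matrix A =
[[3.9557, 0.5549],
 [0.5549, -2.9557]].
sigma(A) ≈ {-3, 4}

A is real symmetric, so its spectrum consists of real eigenvalues. Expanding the characteristic polynomial of the displayed matrix gives
  det(λ I - A) = p(λ) = λ^2 + (-1)λ + (-12).
Solving p(λ) = 0 yields eigenvalues ≈ -3, 4. (A is shown rounded to 4 decimals, so these recover the underlying integer eigenvalues to within that precision.)
Verification: the trace of A = 1 equals the sum of eigenvalues 1, and det(A) ≈ -11.9998 matches the eigenvalue product -12.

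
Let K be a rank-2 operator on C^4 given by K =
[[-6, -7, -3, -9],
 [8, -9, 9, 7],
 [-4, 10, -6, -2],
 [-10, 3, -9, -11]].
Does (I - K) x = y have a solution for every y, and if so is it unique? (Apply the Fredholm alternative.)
(I - K) is invertible (det(I - K) = 233 ≠ 0), so for every y in C^4 the equation (I - K) x = y has a unique solution.

K has rank 2 and factors as K = U V^T = u1 v1^T + u2 v2^T with u1 = (-1, 3, -2, -3), v1 = (3, -2, 3, 3), u2 = (3, 1, -2, 1), v2 = (-1, -3, 0, -2) (multiplying out reproduces the displayed K). The nonzero eigenvalues of U V^T coincide with those of the 2 x 2 matrix G = V^T U = [[v1·u1, v1·u2], [v2·u1, v2·u2]] = [[-24, 4], [-2, -8]], and by the Sylvester determinant identity det(I_4 - U V^T) = det(I_2 - V^T U) = det([[25, -4], [2, 9]]) = (25)(9) - (-4)(2) = 233. (Direct check: I - K =
[[7, 7, 3, 9],
 [-8, 10, -9, -7],
 [4, -10, 7, 2],
 [10, -3, 9, 12]]
has determinant 233.) The finite-dimensional Fredholm alternative says: either (I - K) is invertible, or ker(I - K) ≠ {0} and then range(I - K) = ker((I - K)^*)^⊥, with dim ker(I - K) = dim ker((I - K)^*). Since det(I - K) ≠ 0, 1 is not an eigenvalue of K and ker(I - K) = {0}, so we are in the first case: for every y there is a unique x = (I - K)^(-1) y. (Explicitly, by the Woodbury identity, (I - U V^T)^(-1) = I + U (I_2 - G)^(-1) V^T.)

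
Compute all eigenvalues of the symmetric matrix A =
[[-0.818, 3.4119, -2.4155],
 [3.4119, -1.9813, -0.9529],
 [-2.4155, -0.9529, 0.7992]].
sigma(A) ≈ {-5, -1, 4}

A is real symmetric, so its spectrum consists of real eigenvalues. Expanding the characteristic polynomial of the displayed matrix gives
  det(λ I - A) = p(λ) = λ^3 + (2)λ^2 + (-19)λ + (-20.0012).
Solving p(λ) = 0 yields eigenvalues ≈ -5, -1, 4. (A is shown rounded to 4 decimals, so these recover the underlying integer eigenvalues to within that precision.)
Verification: the trace of A = -2 equals the sum of eigenvalues -2, and det(A) ≈ 20.0012 matches the eigenvalue product 20.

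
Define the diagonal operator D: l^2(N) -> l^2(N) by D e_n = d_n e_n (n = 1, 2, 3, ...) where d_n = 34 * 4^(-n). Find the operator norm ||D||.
||D|| = 17/2 (attained at n = 1)

For D diagonal, ||D|| = sup_n |d_n|. The sequence d_n = 34 * 4^(-n) is positive and strictly decreasing (ratio 4^(-1) < 1), so the supremum is d_1 = 34/4 = 17/2. Hence ||D|| = 17/2.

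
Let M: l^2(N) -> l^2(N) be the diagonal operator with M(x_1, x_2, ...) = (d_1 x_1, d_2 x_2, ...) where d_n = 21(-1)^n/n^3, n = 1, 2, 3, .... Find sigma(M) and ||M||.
sigma(M) = {21(-1)^n/n^3 : n ≥ 1} ∪ {0}; ||M|| = 21

A bounded diagonal operator on l^2 with diagonal entries d_n has spectrum equal to the closure of {d_n : n ≥ 1}: every d_n is an eigenvalue (with eigenvector e_n), so {d_n} ⊂ sigma(M); the spectrum is closed, so its closure is too; and for lambda not in the closure, (M - lambda I) has bounded inverse (the diagonal entries 1/(d_n - lambda) are bounded). For our sequence d_n = 21(-1)^n/n^3, n = 1, 2, 3, ...:
  - {d_n} = {21(-1)^n/n^3 : n ≥ 1}; the only limit point is 0
  - closure = {21(-1)^n/n^3 : n ≥ 1} ∪ {0}
For the norm: a diagonal operator has ||M|| = sup_n |d_n|. Here |d_n| = 21/n^3 is decreasing, so sup_n |d_n| = |d_1| = 21. So ||M|| = 21.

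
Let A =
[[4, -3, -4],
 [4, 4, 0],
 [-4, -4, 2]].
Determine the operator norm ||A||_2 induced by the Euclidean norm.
||A||_2 ≈ 8.4014 (= sqrt(largest eigenvalue of A^T A))

||A||_2 = sigma_max(A) = sqrt(lambda_max(A^T A)). Form the symmetric matrix M = A^T A =
[[48, 20, -24],
 [20, 41, 4],
 [-24, 4, 20]].
Its characteristic polynomial (trace, sum of principal 2x2 minors, determinant of M give the coefficients) is
  p(λ) = det(λ I - M) = λ^3 - 109λ^2 + 2756λ - 3136.
No integer candidate from the rational root theorem (±divisors of 3136) is a root, so the roots are irrational. The cubic discriminant is Δ = 6956204176 > 0, so there are three distinct real roots. p(1) = -488 and p(2) = 1948 have opposite signs, so a root lies in (1, 2); Newton's method refines it to λ ≈ 1.1936. p(37) = 268 and p(38) = -932 have opposite signs, so a root lies in (37, 38); Newton's method refines it to λ ≈ 37.2229. p(70) = -1316 and p(71) = 982 have opposite signs, so a root lies in (70, 71); Newton's method refines it to λ ≈ 70.5835. Check (Vieta): the three roots sum to 109, matching tr M = 109.
So the eigenvalues of A^T A are ≈ 1.1936, 37.2229, 70.5835 (all ≥ 0, as they must be for A^T A). The largest is λ_max ≈ 70.5835, hence ||A||_2 = sqrt(λ_max) ≈ 8.4014.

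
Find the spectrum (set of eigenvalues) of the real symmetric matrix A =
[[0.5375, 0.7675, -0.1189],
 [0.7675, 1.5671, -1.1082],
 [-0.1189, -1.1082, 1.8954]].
sigma(A) ≈ {0, 1, 3}

A is real symmetric, so its spectrum consists of real eigenvalues. Expanding the characteristic polynomial of the displayed matrix gives
  det(λ I - A) = p(λ) = λ^3 + (-4)λ^2 + (3)λ + (0).
Solving p(λ) = 0 yields eigenvalues ≈ 0, 1, 3. (A is shown rounded to 4 decimals, so these recover the underlying integer eigenvalues to within that precision.)
Verification: the trace of A = 4 equals the sum of eigenvalues 4, and det(A) ≈ 0.0000 matches the eigenvalue product 0.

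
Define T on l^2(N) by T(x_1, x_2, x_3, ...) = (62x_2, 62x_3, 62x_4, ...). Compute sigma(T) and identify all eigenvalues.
sigma(T) = closed disk {z in C : |z| ≤ 62}; sigma_p(T) = open disk {z in C : |z| < 62}

Note T = 62·V where V is the unit left shift (V x)_k = x_{k+1}; so sigma(T) = 62·sigma(V) and ||T|| = 62||V||. ||T x||^2 = 3844sum_{k≥2} |x_k|^2 ≤ 3844||x||^2, with equality on {x : x_1 = 0}, so ||T|| = 62. For any lambda with |lambda| < 62, set r = lambda/62 (|r| < 1); the vector x = (1, r, r^2, ...) is in l^2 and satisfies T x = 62(r, r^2, ...) = lambda x, so lambda is an eigenvalue. On the boundary |lambda| = 62 the geometric series diverges, so no l^2 eigenvector exists, but these lambda lie in the approximate point spectrum. Hence sigma(T) is the closed disk of radius 62 and sigma_p(T) is the open disk.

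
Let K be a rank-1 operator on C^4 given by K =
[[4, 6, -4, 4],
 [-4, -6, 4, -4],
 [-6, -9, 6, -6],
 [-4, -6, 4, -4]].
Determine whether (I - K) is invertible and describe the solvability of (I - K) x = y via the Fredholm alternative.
(I - K) is invertible (det(I - K) = 1 ≠ 0), so for every y in C^4 the equation (I - K) x = y has a unique solution.

K has rank 1, so it is an outer product K = u v^T: every row of K is a multiple of one row vector. Reading off the entries, u = (-2, 2, 3, 2) and v = (-2, -3, 2, -2) (row i of K equals u_i·v^T). A rank-one matrix u v^T satisfies K u = u (v·u) and kills the (3)-dimensional subspace v^⊥, so its characteristic polynomial is lambda^3 (lambda - v·u) with v·u = tr K = 0. Hence the eigenvalues of I - K are 1 (multiplicity 3) and 1 - (0) = 1, so det(I - K) = 1. (Direct check: I - K =
[[-3, -6, 4, -4],
 [4, 7, -4, 4],
 [6, 9, -5, 6],
 [4, 6, -4, 5]]
has determinant 1.) The finite-dimensional Fredholm alternative says: either (I - K) is invertible, or ker(I - K) ≠ {0} and then range(I - K) = ker((I - K)^*)^⊥, with dim ker(I - K) = dim ker((I - K)^*). Since det(I - K) ≠ 0, 1 is not an eigenvalue of K and ker(I - K) = {0}, so we are in the first case: for every y there is a unique x = (I - K)^(-1) y. Explicitly, by the Sherman–Morrison formula, (I - u v^T)^(-1) = I + u v^T/(1 - v·u), i.e. (I - K)^(-1) = I + K.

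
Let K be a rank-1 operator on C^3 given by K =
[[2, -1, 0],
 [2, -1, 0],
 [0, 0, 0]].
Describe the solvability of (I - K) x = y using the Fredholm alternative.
(I - K) is singular (det(I - K) = 0, i.e. 1 ∈ sigma(K)). (I - K) x = y is solvable iff y ⊥ ker((I - K)^*) = span{(2, -1, 0)}, i.e. iff 2y_1 - y_2 = 0. When solvable, the solutions are x = y + c·(1, 1, 0), c arbitrary (ker(I - K) = span{(1, 1, 0)}, dimension 1).

K has rank 1, so it is an outer product K = u v^T: every row of K is a multiple of one row vector. Reading off the entries, u = (1, 1, 0) and v = (2, -1, 0) (row i of K equals u_i·v^T). A rank-one matrix u v^T satisfies K u = u (v·u) and kills the (2)-dimensional subspace v^⊥, so its characteristic polynomial is lambda^2 (lambda - v·u) with v·u = tr K = 1. Hence the eigenvalues of I - K are 1 (multiplicity 2) and 1 - (1) = 0, so det(I - K) = 0. (Direct check: I - K =
[[-1, 1, 0],
 [-2, 2, 0],
 [0, 0, 1]]
has determinant 0.) So 1 is an eigenvalue of K and (I - K) is not invertible. The finite-dimensional Fredholm alternative says: either (I - K) is invertible, or ker(I - K) ≠ {0} and then range(I - K) = ker((I - K)^*)^⊥, with dim ker(I - K) = dim ker((I - K)^*). We are in the second case, so we need both kernels. Kernel of I - K: (I - K) u = u - u (v·u) = u - u = 0, so ker(I - K) = span{u} = span{(1, 1, 0)} (it is exactly 1-dimensional because rank(I - K) = 2). Kernel of the adjoint: K is real, so (I - K)^* = I - K^T = I - v u^T, and (I - v u^T) v = v - v (u·v) = 0; hence ker((I - K)^*) = span{v} = span{(2, -1, 0)}. Therefore (I - K) x = y is solvable iff <y, v> = 0, i.e. iff 2y_1 - y_2 = 0. When this holds, K y = u (v·y) = 0, so (I - K) y = y and x = y is a particular solution; the full solution set is the line x = y + c·u = y + c·(1, 1, 0), c ∈ C.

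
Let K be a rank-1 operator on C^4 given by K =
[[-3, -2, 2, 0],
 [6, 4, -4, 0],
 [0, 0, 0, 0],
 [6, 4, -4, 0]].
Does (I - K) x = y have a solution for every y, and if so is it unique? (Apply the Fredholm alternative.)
(I - K) is singular (det(I - K) = 0, i.e. 1 ∈ sigma(K)). (I - K) x = y is solvable iff y ⊥ ker((I - K)^*) = span{(-3, -2, 2, 0)}, i.e. iff -3y_1 - 2y_2 + 2y_3 = 0. When solvable, the solutions are x = y + c·(1, -2, 0, -2), c arbitrary (ker(I - K) = span{(1, -2, 0, -2)}, dimension 1).

K has rank 1, so it is an outer product K = u v^T: every row of K is a multiple of one row vector. Reading off the entries, u = (1, -2, 0, -2) and v = (-3, -2, 2, 0) (row i of K equals u_i·v^T). A rank-one matrix u v^T satisfies K u = u (v·u) and kills the (3)-dimensional subspace v^⊥, so its characteristic polynomial is lambda^3 (lambda - v·u) with v·u = tr K = 1. Hence the eigenvalues of I - K are 1 (multiplicity 3) and 1 - (1) = 0, so det(I - K) = 0. (Direct check: I - K =
[[4, 2, -2, 0],
 [-6, -3, 4, 0],
 [0, 0, 1, 0],
 [-6, -4, 4, 1]]
has determinant 0.) So 1 is an eigenvalue of K and (I - K) is not invertible. The finite-dimensional Fredholm alternative says: either (I - K) is invertible, or ker(I - K) ≠ {0} and then range(I - K) = ker((I - K)^*)^⊥, with dim ker(I - K) = dim ker((I - K)^*). We are in the second case, so we need both kernels. Kernel of I - K: (I - K) u = u - u (v·u) = u - u = 0, so ker(I - K) = span{u} = span{(1, -2, 0, -2)} (it is exactly 1-dimensional because rank(I - K) = 3). Kernel of the adjoint: K is real, so (I - K)^* = I - K^T = I - v u^T, and (I - v u^T) v = v - v (u·v) = 0; hence ker((I - K)^*) = span{v} = span{(-3, -2, 2, 0)}. Therefore (I - K) x = y is solvable iff <y, v> = 0, i.e. iff -3y_1 - 2y_2 + 2y_3 = 0. When this holds, K y = u (v·y) = 0, so (I - K) y = y and x = y is a particular solution; the full solution set is the line x = y + c·u = y + c·(1, -2, 0, -2), c ∈ C.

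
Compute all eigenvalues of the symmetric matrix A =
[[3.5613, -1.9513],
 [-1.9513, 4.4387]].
sigma(A) ≈ {2, 6}

A is real symmetric, so its spectrum consists of real eigenvalues. Expanding the characteristic polynomial of the displayed matrix gives
  det(λ I - A) = p(λ) = λ^2 + (-8)λ + (12).
Solving p(λ) = 0 yields eigenvalues ≈ 2, 6. (A is shown rounded to 4 decimals, so these recover the underlying integer eigenvalues to within that precision.)
Verification: the trace of A = 8 equals the sum of eigenvalues 8, and det(A) ≈ 12.0000 matches the eigenvalue product 12.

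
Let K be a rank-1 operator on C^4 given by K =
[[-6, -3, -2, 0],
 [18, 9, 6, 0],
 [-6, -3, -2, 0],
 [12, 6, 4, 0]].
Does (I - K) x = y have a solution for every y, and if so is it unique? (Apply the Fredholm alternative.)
(I - K) is singular (det(I - K) = 0, i.e. 1 ∈ sigma(K)). (I - K) x = y is solvable iff y ⊥ ker((I - K)^*) = span{(-6, -3, -2, 0)}, i.e. iff -6y_1 - 3y_2 - 2y_3 = 0. When solvable, the solutions are x = y + c·(1, -3, 1, -2), c arbitrary (ker(I - K) = span{(1, -3, 1, -2)}, dimension 1).

K has rank 1, so it is an outer product K = u v^T: every row of K is a multiple of one row vector. Reading off the entries, u = (1, -3, 1, -2) and v = (-6, -3, -2, 0) (row i of K equals u_i·v^T). A rank-one matrix u v^T satisfies K u = u (v·u) and kills the (3)-dimensional subspace v^⊥, so its characteristic polynomial is lambda^3 (lambda - v·u) with v·u = tr K = 1. Hence the eigenvalues of I - K are 1 (multiplicity 3) and 1 - (1) = 0, so det(I - K) = 0. (Direct check: I - K =
[[7, 3, 2, 0],
 [-18, -8, -6, 0],
 [6, 3, 3, 0],
 [-12, -6, -4, 1]]
has determinant 0.) So 1 is an eigenvalue of K and (I - K) is not invertible. The finite-dimensional Fredholm alternative says: either (I - K) is invertible, or ker(I - K) ≠ {0} and then range(I - K) = ker((I - K)^*)^⊥, with dim ker(I - K) = dim ker((I - K)^*). We are in the second case, so we need both kernels. Kernel of I - K: (I - K) u = u - u (v·u) = u - u = 0, so ker(I - K) = span{u} = span{(1, -3, 1, -2)} (it is exactly 1-dimensional because rank(I - K) = 3). Kernel of the adjoint: K is real, so (I - K)^* = I - K^T = I - v u^T, and (I - v u^T) v = v - v (u·v) = 0; hence ker((I - K)^*) = span{v} = span{(-6, -3, -2, 0)}. Therefore (I - K) x = y is solvable iff <y, v> = 0, i.e. iff -6y_1 - 3y_2 - 2y_3 = 0. When this holds, K y = u (v·y) = 0, so (I - K) y = y and x = y is a particular solution; the full solution set is the line x = y + c·u = y + c·(1, -3, 1, -2), c ∈ C.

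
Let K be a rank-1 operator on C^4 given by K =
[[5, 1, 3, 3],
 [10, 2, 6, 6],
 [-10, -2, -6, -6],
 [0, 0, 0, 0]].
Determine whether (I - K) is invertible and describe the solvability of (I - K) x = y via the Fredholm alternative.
(I - K) is singular (det(I - K) = 0, i.e. 1 ∈ sigma(K)). (I - K) x = y is solvable iff y ⊥ ker((I - K)^*) = span{(5, 1, 3, 3)}, i.e. iff 5y_1 + y_2 + 3y_3 + 3y_4 = 0. When solvable, the solutions are x = y + c·(1, 2, -2, 0), c arbitrary (ker(I - K) = span{(1, 2, -2, 0)}, dimension 1).

K has rank 1, so it is an outer product K = u v^T: every row of K is a multiple of one row vector. Reading off the entries, u = (1, 2, -2, 0) and v = (5, 1, 3, 3) (row i of K equals u_i·v^T). A rank-one matrix u v^T satisfies K u = u (v·u) and kills the (3)-dimensional subspace v^⊥, so its characteristic polynomial is lambda^3 (lambda - v·u) with v·u = tr K = 1. Hence the eigenvalues of I - K are 1 (multiplicity 3) and 1 - (1) = 0, so det(I - K) = 0. (Direct check: I - K =
[[-4, -1, -3, -3],
 [-10, -1, -6, -6],
 [10, 2, 7, 6],
 [0, 0, 0, 1]]
has determinant 0.) So 1 is an eigenvalue of K and (I - K) is not invertible. The finite-dimensional Fredholm alternative says: either (I - K) is invertible, or ker(I - K) ≠ {0} and then range(I - K) = ker((I - K)^*)^⊥, with dim ker(I - K) = dim ker((I - K)^*). We are in the second case, so we need both kernels. Kernel of I - K: (I - K) u = u - u (v·u) = u - u = 0, so ker(I - K) = span{u} = span{(1, 2, -2, 0)} (it is exactly 1-dimensional because rank(I - K) = 3). Kernel of the adjoint: K is real, so (I - K)^* = I - K^T = I - v u^T, and (I - v u^T) v = v - v (u·v) = 0; hence ker((I - K)^*) = span{v} = span{(5, 1, 3, 3)}. Therefore (I - K) x = y is solvable iff <y, v> = 0, i.e. iff 5y_1 + y_2 + 3y_3 + 3y_4 = 0. When this holds, K y = u (v·y) = 0, so (I - K) y = y and x = y is a particular solution; the full solution set is the line x = y + c·u = y + c·(1, 2, -2, 0), c ∈ C.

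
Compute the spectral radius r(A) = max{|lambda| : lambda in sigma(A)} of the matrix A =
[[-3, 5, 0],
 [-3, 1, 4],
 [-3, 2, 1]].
r(A) = 3

The eigenvalues of A are the roots of its characteristic polynomial. With M = A (coefficients from the trace, the sum of principal 2x2 minors, and det A):
  p(λ) = det(λ I - M) = λ^3 + λ^2 + 2λ + 24.
By the rational root theorem any rational root is an integer divisor of 24. Testing λ = -3: p(-3) = -27 + 9 - 6 + 24 = 0, so λ = -3 is a root. Dividing out (λ + 3) leaves p(λ) = (λ + 3)(λ^2 - 2λ + 8). For λ^2 - 2λ + 8 the discriminant is -28. It is negative, so the roots are the complex-conjugate pair λ = 1 ± (sqrt(28)/2) i ≈ 1 ± 2.6458i. For a conjugate pair the product of the roots equals the constant term, so |λ|^2 = 8 and |λ| = sqrt(8) ≈ 2.8284.
Thus the eigenvalues (to 4 decimals) are 1 ± 2.6458i (modulus 2.8284); -3 (modulus 3). The spectral radius is the largest modulus: r(A) = 3. (Cross-check: r(A) ≤ ||A||_2 ≈ 7.6094; equality holds whenever A is normal, though it can also hold for some non-normal A.)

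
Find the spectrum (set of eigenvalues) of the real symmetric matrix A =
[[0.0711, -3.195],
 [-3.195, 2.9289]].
sigma(A) ≈ {-2, 5}

A is real symmetric, so its spectrum consists of real eigenvalues. Expanding the characteristic polynomial of the displayed matrix gives
  det(λ I - A) = p(λ) = λ^2 + (-3)λ + (-10).
Solving p(λ) = 0 yields eigenvalues ≈ -2, 5. (A is shown rounded to 4 decimals, so these recover the underlying integer eigenvalues to within that precision.)
Verification: the trace of A = 3 equals the sum of eigenvalues 3, and det(A) ≈ -9.9998 matches the eigenvalue product -10.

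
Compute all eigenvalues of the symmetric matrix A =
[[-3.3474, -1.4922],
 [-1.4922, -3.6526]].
sigma(A) ≈ {-5, -2}

A is real symmetric, so its spectrum consists of real eigenvalues. Expanding the characteristic polynomial of the displayed matrix gives
  det(λ I - A) = p(λ) = λ^2 + (7)λ + (10).
Solving p(λ) = 0 yields eigenvalues ≈ -5, -2. (A is shown rounded to 4 decimals, so these recover the underlying integer eigenvalues to within that precision.)
Verification: the trace of A = -7 equals the sum of eigenvalues -7, and det(A) ≈ 10.0001 matches the eigenvalue product 10.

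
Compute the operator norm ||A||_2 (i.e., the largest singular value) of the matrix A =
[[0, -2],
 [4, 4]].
||A||_2 = sqrt((36 + sqrt(1040))/2) ≈ 5.8416 (= sqrt(largest eigenvalue of A^T A))

||A||_2 = sigma_max(A) = sqrt(lambda_max(A^T A)). Form the symmetric matrix M = A^T A =
[[16, 16],
 [16, 20]].
Its characteristic polynomial (trace, determinant of M give the coefficients) is
  p(λ) = det(λ I - M) = λ^2 - 36λ + 64.
For λ^2 - 36λ + 64 the discriminant is 1040. It is nonnegative but not a perfect square, so the roots are real and irrational: λ = (36 ± sqrt(1040))/2 ≈ 34.1245, 1.8755.
So the eigenvalues of A^T A are ≈ 1.8755, 34.1245 (all ≥ 0, as they must be for A^T A). The largest is λ_max = (36 + sqrt(1040))/2 ≈ 34.1245, hence ||A||_2 = sqrt(λ_max) = sqrt((36 + sqrt(1040))/2) ≈ 5.8416.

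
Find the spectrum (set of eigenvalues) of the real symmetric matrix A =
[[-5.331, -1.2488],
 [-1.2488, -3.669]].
sigma(A) ≈ {-6, -3}

A is real symmetric, so its spectrum consists of real eigenvalues. Expanding the characteristic polynomial of the displayed matrix gives
  det(λ I - A) = p(λ) = λ^2 + (9)λ + (18).
Solving p(λ) = 0 yields eigenvalues ≈ -6, -3. (A is shown rounded to 4 decimals, so these recover the underlying integer eigenvalues to within that precision.)
Verification: the trace of A = -9 equals the sum of eigenvalues -9, and det(A) ≈ 17.9999 matches the eigenvalue product 18.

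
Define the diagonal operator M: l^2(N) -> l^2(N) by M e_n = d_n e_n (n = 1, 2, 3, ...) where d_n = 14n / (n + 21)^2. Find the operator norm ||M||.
||M|| = 1/6 (attained at n = 21)

For M diagonal, ||M|| = sup_n |d_n|. Treat f(x) = 14x / (x + 21)^2 for real x > 0. By the quotient rule, f'(x) = 14(21 - x)/(x + 21)^3, which is positive for x < 21 and negative for x > 21. So f has a unique maximum at x = 21, and since 21 is a positive integer, the supremum over n ≥ 1 is attained at n = 21: d_21 = 14·21/(21 + 21)^2 = 14·21/1764 = 1/6. Hence ||M|| = 1/6.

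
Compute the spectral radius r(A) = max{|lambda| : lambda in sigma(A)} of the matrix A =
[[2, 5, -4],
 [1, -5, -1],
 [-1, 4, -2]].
r(A) ≈ 4.8635

The eigenvalues of A are the roots of its characteristic polynomial. With M = A (coefficients from the trace, the sum of principal 2x2 minors, and det A):
  p(λ) = det(λ I - M) = λ^3 + 5λ^2 - 9λ - 47.
No integer candidate from the rational root theorem (±divisors of 47) is a root, so the roots are irrational. The cubic discriminant is Δ = 6868 > 0, so there are three distinct real roots. p(-5) = -2 and p(-4) = 5 have opposite signs, so a root lies in (-5, -4); Newton's method refines it to λ ≈ -4.8635. p(-4) = 5 and p(-3) = -2 have opposite signs, so a root lies in (-4, -3); Newton's method refines it to λ ≈ -3.1777. p(3) = -2 and p(4) = 61 have opposite signs, so a root lies in (3, 4); Newton's method refines it to λ ≈ 3.0412. Check (Vieta): the three roots sum to -5, matching tr M = -5.
Thus the eigenvalues (to 4 decimals) are -4.8635 (modulus 4.8635); -3.1777 (modulus 3.1777); 3.0412 (modulus 3.0412). The spectral radius is the largest modulus: r(A) ≈ 4.8635. (Cross-check: r(A) ≤ ||A||_2 ≈ 8.7101; equality holds whenever A is normal, though it can also hold for some non-normal A.)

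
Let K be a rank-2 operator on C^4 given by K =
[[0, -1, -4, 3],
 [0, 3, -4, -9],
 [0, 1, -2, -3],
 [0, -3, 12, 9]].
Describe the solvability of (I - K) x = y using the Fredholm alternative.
(I - K) is invertible (det(I - K) = 7 ≠ 0), so for every y in C^4 the equation (I - K) x = y has a unique solution.

K has rank 2 and factors as K = U V^T = u1 v1^T + u2 v2^T with u1 = (-3, 1, 0, 3), v1 = (0, 0, 2, 0), u2 = (1, -3, -1, 3), v2 = (0, -1, 2, 3) (multiplying out reproduces the displayed K). The nonzero eigenvalues of U V^T coincide with those of the 2 x 2 matrix G = V^T U = [[v1·u1, v1·u2], [v2·u1, v2·u2]] = [[0, -2], [8, 10]], and by the Sylvester determinant identity det(I_4 - U V^T) = det(I_2 - V^T U) = det([[1, 2], [-8, -9]]) = (1)(-9) - (2)(-8) = 7. (Direct check: I - K =
[[1, 1, 4, -3],
 [0, -2, 4, 9],
 [0, -1, 3, 3],
 [0, 3, -12, -8]]
has determinant 7.) The finite-dimensional Fredholm alternative says: either (I - K) is invertible, or ker(I - K) ≠ {0} and then range(I - K) = ker((I - K)^*)^⊥, with dim ker(I - K) = dim ker((I - K)^*). Since det(I - K) ≠ 0, 1 is not an eigenvalue of K and ker(I - K) = {0}, so we are in the first case: for every y there is a unique x = (I - K)^(-1) y. (Explicitly, by the Woodbury identity, (I - U V^T)^(-1) = I + U (I_2 - G)^(-1) V^T.)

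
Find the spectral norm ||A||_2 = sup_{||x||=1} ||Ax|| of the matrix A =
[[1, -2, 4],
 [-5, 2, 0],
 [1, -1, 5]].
||A||_2 ≈ 7.2486 (= sqrt(largest eigenvalue of A^T A))

||A||_2 = sigma_max(A) = sqrt(lambda_max(A^T A)). Form the symmetric matrix M = A^T A =
[[27, -13, 9],
 [-13, 9, -13],
 [9, -13, 41]].
Its characteristic polynomial (trace, sum of principal 2x2 minors, determinant of M give the coefficients) is
  p(λ) = det(λ I - M) = λ^3 - 77λ^2 + 1300λ - 784.
No integer candidate from the rational root theorem (±divisors of 784) is a root, so the roots are irrational. The cubic discriminant is Δ = 1196338000 > 0, so there are three distinct real roots. p(0) = -784 and p(1) = 440 have opposite signs, so a root lies in (0, 1); Newton's method refines it to λ ≈ 0.6261. p(23) = 550 and p(24) = -112 have opposite signs, so a root lies in (23, 24); Newton's method refines it to λ ≈ 23.8321. p(52) = -784 and p(53) = 700 have opposite signs, so a root lies in (52, 53); Newton's method refines it to λ ≈ 52.5418. Check (Vieta): the three roots sum to 77, matching tr M = 77.
So the eigenvalues of A^T A are ≈ 0.6261, 23.8321, 52.5418 (all ≥ 0, as they must be for A^T A). The largest is λ_max ≈ 52.5418, hence ||A||_2 = sqrt(λ_max) ≈ 7.2486.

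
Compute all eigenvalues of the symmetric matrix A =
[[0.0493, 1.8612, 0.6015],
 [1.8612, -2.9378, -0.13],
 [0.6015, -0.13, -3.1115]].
sigma(A) ≈ {-4, -3, 1}

A is real symmetric, so its spectrum consists of real eigenvalues. Expanding the characteristic polynomial of the displayed matrix gives
  det(λ I - A) = p(λ) = λ^3 + (6)λ^2 + (5)λ + (-12).
Solving p(λ) = 0 yields eigenvalues ≈ -4, -3, 1. (A is shown rounded to 4 decimals, so these recover the underlying integer eigenvalues to within that precision.)
Verification: the trace of A = -6 equals the sum of eigenvalues -6, and det(A) ≈ 12.0001 matches the eigenvalue product 12.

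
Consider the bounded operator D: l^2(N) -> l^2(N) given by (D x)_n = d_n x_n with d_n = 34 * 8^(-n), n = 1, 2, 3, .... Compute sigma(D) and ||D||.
sigma(D) = {34 * 8^(-n) : n ≥ 1} ∪ {0}; ||D|| = 17/4

A bounded diagonal operator on l^2 with diagonal entries d_n has spectrum equal to the closure of {d_n : n ≥ 1}: every d_n is an eigenvalue (with eigenvector e_n), so {d_n} ⊂ sigma(D); the spectrum is closed, so its closure is too; and for lambda not in the closure, (D - lambda I) has bounded inverse (the diagonal entries 1/(d_n - lambda) are bounded). For our sequence d_n = 34 * 8^(-n), n = 1, 2, 3, ...:
  - {d_n} = {34 * 8^(-n) : n ≥ 1}; the only limit point is 0
  - closure = {34 * 8^(-n) : n ≥ 1} ∪ {0}
For the norm: a diagonal operator has ||D|| = sup_n |d_n|. Here d_n = 34 * 8^(-n) is positive and decreasing, so sup_n |d_n| = d_1 = 34/8 = 17/4. So ||D|| = 17/4.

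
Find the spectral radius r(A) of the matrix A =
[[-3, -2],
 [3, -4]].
r(A) = sqrt(18) ≈ 4.2426

The eigenvalues of A are the roots of its characteristic polynomial. With M = A (coefficients from the trace and determinant):
  p(λ) = det(λ I - M) = λ^2 + 7λ + 18.
For λ^2 + 7λ + 18 the discriminant is -23. It is negative, so the roots are the complex-conjugate pair λ = -7/2 ± (sqrt(23)/2) i ≈ -3.5 ± 2.3979i. For a conjugate pair the product of the roots equals the constant term, so |λ|^2 = 18 and |λ| = sqrt(18) ≈ 4.2426.
Thus the eigenvalues (to 4 decimals) are -3.5 ± 2.3979i (modulus 4.2426). The spectral radius is the largest modulus: r(A) = sqrt(18) ≈ 4.2426. (Cross-check: r(A) ≤ ||A||_2 ≈ 5.0083; equality holds whenever A is normal, though it can also hold for some non-normal A.)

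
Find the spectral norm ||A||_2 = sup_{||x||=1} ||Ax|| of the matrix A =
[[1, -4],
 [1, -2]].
||A||_2 = sqrt((22 + sqrt(468))/2) ≈ 4.6708 (= sqrt(largest eigenvalue of A^T A))

||A||_2 = sigma_max(A) = sqrt(lambda_max(A^T A)). Form the symmetric matrix M = A^T A =
[[2, -6],
 [-6, 20]].
Its characteristic polynomial (trace, determinant of M give the coefficients) is
  p(λ) = det(λ I - M) = λ^2 - 22λ + 4.
For λ^2 - 22λ + 4 the discriminant is 468. It is nonnegative but not a perfect square, so the roots are real and irrational: λ = (22 ± sqrt(468))/2 ≈ 21.8167, 0.1833.
So the eigenvalues of A^T A are ≈ 0.1833, 21.8167 (all ≥ 0, as they must be for A^T A). The largest is λ_max = (22 + sqrt(468))/2 ≈ 21.8167, hence ||A||_2 = sqrt(λ_max) = sqrt((22 + sqrt(468))/2) ≈ 4.6708.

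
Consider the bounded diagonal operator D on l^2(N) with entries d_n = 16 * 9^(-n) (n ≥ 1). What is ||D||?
||D|| = 16/9 (attained at n = 1)

For D diagonal, ||D|| = sup_n |d_n|. The sequence d_n = 16 * 9^(-n) is positive and strictly decreasing (ratio 9^(-1) < 1), so the supremum is d_1 = 16/9. Hence ||D|| = 16/9.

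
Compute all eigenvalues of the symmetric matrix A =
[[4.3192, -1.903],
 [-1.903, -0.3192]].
sigma(A) ≈ {-1, 5}

A is real symmetric, so its spectrum consists of real eigenvalues. Expanding the characteristic polynomial of the displayed matrix gives
  det(λ I - A) = p(λ) = λ^2 + (-4)λ + (-5).
Solving p(λ) = 0 yields eigenvalues ≈ -1, 5. (A is shown rounded to 4 decimals, so these recover the underlying integer eigenvalues to within that precision.)
Verification: the trace of A = 4 equals the sum of eigenvalues 4, and det(A) ≈ -5.0001 matches the eigenvalue product -5.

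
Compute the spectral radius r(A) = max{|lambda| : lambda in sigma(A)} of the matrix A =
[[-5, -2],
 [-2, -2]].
r(A) = 6

The eigenvalues of A are the roots of its characteristic polynomial. With M = A (coefficients from the trace and determinant):
  p(λ) = det(λ I - M) = λ^2 + 7λ + 6.
For λ^2 + 7λ + 6 the discriminant is 25. It is a perfect square (5^2), so the roots are rational: λ = (-7 ± 5)/2 = -1, -6.
Thus the eigenvalues (to 4 decimals) are -1 (modulus 1); -6 (modulus 6). The spectral radius is the largest modulus: r(A) = 6. (Cross-check: r(A) ≤ ||A||_2 ≈ 6; equality holds whenever A is normal, though it can also hold for some non-normal A.)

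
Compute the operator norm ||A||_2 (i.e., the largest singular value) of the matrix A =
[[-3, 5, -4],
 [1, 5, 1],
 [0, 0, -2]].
||A||_2 ≈ 7.7793 (= sqrt(largest eigenvalue of A^T A))

||A||_2 = sigma_max(A) = sqrt(lambda_max(A^T A)). Form the symmetric matrix M = A^T A =
[[10, -10, 13],
 [-10, 50, -15],
 [13, -15, 21]].
Its characteristic polynomial (trace, sum of principal 2x2 minors, determinant of M give the coefficients) is
  p(λ) = det(λ I - M) = λ^3 - 81λ^2 + 1266λ - 1600.
No integer candidate from the rational root theorem (±divisors of 1600) is a root, so the roots are irrational. The cubic discriminant is Δ = 1882308132 > 0, so there are three distinct real roots. p(1) = -414 and p(2) = 616 have opposite signs, so a root lies in (1, 2); Newton's method refines it to λ ≈ 1.3843. p(19) = 72 and p(20) = -680 have opposite signs, so a root lies in (19, 20); Newton's method refines it to λ ≈ 19.0984. p(60) = -1240 and p(61) = 1206 have opposite signs, so a root lies in (60, 61); Newton's method refines it to λ ≈ 60.5172. Check (Vieta): the three roots sum to 81, matching tr M = 81.
So the eigenvalues of A^T A are ≈ 1.3843, 19.0984, 60.5172 (all ≥ 0, as they must be for A^T A). The largest is λ_max ≈ 60.5172, hence ||A||_2 = sqrt(λ_max) ≈ 7.7793.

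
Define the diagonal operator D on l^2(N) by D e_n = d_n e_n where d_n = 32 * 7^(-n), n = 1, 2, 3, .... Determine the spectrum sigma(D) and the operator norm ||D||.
sigma(D) = {32 * 7^(-n) : n ≥ 1} ∪ {0}; ||D|| = 32/7

A bounded diagonal operator on l^2 with diagonal entries d_n has spectrum equal to the closure of {d_n : n ≥ 1}: every d_n is an eigenvalue (with eigenvector e_n), so {d_n} ⊂ sigma(D); the spectrum is closed, so its closure is too; and for lambda not in the closure, (D - lambda I) has bounded inverse (the diagonal entries 1/(d_n - lambda) are bounded). For our sequence d_n = 32 * 7^(-n), n = 1, 2, 3, ...:
  - {d_n} = {32 * 7^(-n) : n ≥ 1}; the only limit point is 0
  - closure = {32 * 7^(-n) : n ≥ 1} ∪ {0}
For the norm: a diagonal operator has ||D|| = sup_n |d_n|. Here d_n = 32 * 7^(-n) is positive and decreasing, so sup_n |d_n| = d_1 = 32/7. So ||D|| = 32/7.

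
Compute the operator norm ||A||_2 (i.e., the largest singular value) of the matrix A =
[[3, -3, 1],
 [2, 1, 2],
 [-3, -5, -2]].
||A||_2 ≈ 6.6697 (= sqrt(largest eigenvalue of A^T A))

||A||_2 = sigma_max(A) = sqrt(lambda_max(A^T A)). Form the symmetric matrix M = A^T A =
[[22, 8, 13],
 [8, 35, 9],
 [13, 9, 9]].
Its characteristic polynomial (trace, sum of principal 2x2 minors, determinant of M give the coefficients) is
  p(λ) = det(λ I - M) = λ^3 - 66λ^2 + 969λ - 529.
No integer candidate from the rational root theorem (±divisors of 529) is a root, so the roots are irrational. The cubic discriminant is Δ = 443774025 > 0, so there are three distinct real roots. p(0) = -529 and p(1) = 375 have opposite signs, so a root lies in (0, 1); Newton's method refines it to λ ≈ 0.5677. p(20) = 451 and p(21) = -25 have opposite signs, so a root lies in (20, 21); Newton's method refines it to λ ≈ 20.9479. p(44) = -485 and p(45) = 551 have opposite signs, so a root lies in (44, 45); Newton's method refines it to λ ≈ 44.4844. Check (Vieta): the three roots sum to 66, matching tr M = 66.
So the eigenvalues of A^T A are ≈ 0.5677, 20.9479, 44.4844 (all ≥ 0, as they must be for A^T A). The largest is λ_max ≈ 44.4844, hence ||A||_2 = sqrt(λ_max) ≈ 6.6697.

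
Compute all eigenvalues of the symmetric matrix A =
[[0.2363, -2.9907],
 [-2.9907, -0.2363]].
sigma(A) ≈ {-3, 3}

A is real symmetric, so its spectrum consists of real eigenvalues. Expanding the characteristic polynomial of the displayed matrix gives
  det(λ I - A) = p(λ) = λ^2 + (0)λ + (-9).
Solving p(λ) = 0 yields eigenvalues ≈ -3, 3. (A is shown rounded to 4 decimals, so these recover the underlying integer eigenvalues to within that precision.)
Verification: the trace of A = 0 equals the sum of eigenvalues 0, and det(A) ≈ -9.0001 matches the eigenvalue product -9.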